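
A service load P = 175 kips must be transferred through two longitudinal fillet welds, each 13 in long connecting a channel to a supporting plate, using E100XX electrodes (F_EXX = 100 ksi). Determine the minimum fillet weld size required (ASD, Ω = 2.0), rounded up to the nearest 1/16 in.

Total weld length L = 26 in.
Required throat t_e = P × Ω / (0.6 F_EXX × L) = 175 × 2.0 / (0.6 × 100 × 26) = 0.2244 in.
Required leg w = t_e / 0.707 = 0.3173 in → use 3/8 in.

w = 3/8 in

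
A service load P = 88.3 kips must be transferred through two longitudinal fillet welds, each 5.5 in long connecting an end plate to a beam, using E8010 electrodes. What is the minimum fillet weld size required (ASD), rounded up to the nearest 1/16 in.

E80XX → F_EXX = 80 ksi.
Total weld length L = 11 in.
Required throat t_e = P × Ω / (0.6 F_EXX × L) = 88.3 × 2.0 / (0.6 × 80 × 11) = 0.3345 in.
Required leg w = t_e / 0.707 = 0.4731 in → use 1/2 in.

w = 1/2 in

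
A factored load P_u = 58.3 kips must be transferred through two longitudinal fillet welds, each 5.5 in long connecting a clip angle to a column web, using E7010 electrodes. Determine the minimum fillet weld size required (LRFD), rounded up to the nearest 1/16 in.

E70XX → F_EXX = 70 ksi.
Total weld length L = 11 in.
Required throat t_e = P_u / (φ × 0.6 F_EXX × L) = 58.3 / (0.75 × 0.6 × 70 × 11) = 0.1683 in.
Required leg w = t_e / 0.707 = 0.238 in → use 1/4 in.

w = 1/4 in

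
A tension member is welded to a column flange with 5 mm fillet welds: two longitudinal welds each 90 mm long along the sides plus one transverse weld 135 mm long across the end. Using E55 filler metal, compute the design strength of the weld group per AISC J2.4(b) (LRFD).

E55XX → F_EXX = 550 MPa.
t_e = 0.707 × 5 = 3.535 mm.
R_nwl = 0.6 × 550 × 3.535 × 180 × 10⁻³ = 210 kN (longitudinal, 2 welds).
R_nwt = 0.6 × 550 × 3.535 × 135 × 10⁻³ = 157.5 kN (transverse, base value).
(i) R_nwl + R_nwt = 367.5 kN; (ii) 0.85 R_nwl + 1.5 R_nwt = 414.7 kN.
R_n = max = 414.7 kN [governs: (ii)]; φR_n = 311 kN.

φR_n ≈ 311 kN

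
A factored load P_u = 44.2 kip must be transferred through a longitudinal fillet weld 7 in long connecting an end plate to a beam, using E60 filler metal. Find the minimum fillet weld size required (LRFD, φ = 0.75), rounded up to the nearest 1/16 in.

E60XX → F_EXX = 60 ksi.
Total weld length L = 7 in.
Required throat t_e = P_u / (φ × 0.6 F_EXX × L) = 44.2 / (0.75 × 0.6 × 60 × 7) = 0.2339 in.
Required leg w = t_e / 0.707 = 0.3308 in → use 3/8 in.

w = 3/8 in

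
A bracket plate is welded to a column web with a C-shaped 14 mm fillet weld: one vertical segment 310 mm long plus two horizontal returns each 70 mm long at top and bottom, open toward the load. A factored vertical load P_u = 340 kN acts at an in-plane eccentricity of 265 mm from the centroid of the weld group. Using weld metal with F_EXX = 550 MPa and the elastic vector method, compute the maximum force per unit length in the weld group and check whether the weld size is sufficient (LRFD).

Total weld length L_w = 450 mm. Treat welds as unit-width lines.
Centroid: x̄ = 2×70×35 / 450 = 10.89 mm from the vertical weld.
Polar moment about centroid: J = I_x + I_y = [310³/12 + 2×70×155²] + [310×10.89² + 2(70³/12 + 70×24.11²)] = 6021000 mm³.
Direct shear f_v = P/L_w = 340×10³ / 450 = 755.6 N/mm (vertical).
Torsion M = P·e = 340×10³ × 265 = 90100000 N·mm.
Critical point at (x, y) = (59.11, 155) from centroid. f_tx = M·y/J = 2319 N/mm; f_ty = M·x/J = 884.5 N/mm.
Resultant f_max = √[f_tx² + (f_v + f_ty)²] = √[2319² + (755.6 + 884.5)²] = 2841 N/mm.
Capacity per unit length: φr_n = 0.75 × 0.6 × 550 × (0.707 × 14) = 2450 N/mm.
2841 > 2450 → NOT adequate.

f_max ≈ 2840 N/mm; NOT adequate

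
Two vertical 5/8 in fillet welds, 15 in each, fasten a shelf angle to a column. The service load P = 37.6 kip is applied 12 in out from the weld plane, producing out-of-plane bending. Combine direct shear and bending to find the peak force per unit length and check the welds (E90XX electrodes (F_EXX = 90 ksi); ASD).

L_w = 2 × 15 = 30 in; section modulus (unit throat) S = 2 × L²/6 = 75 in².
Direct shear f_v = P/L_w = 37.6/30 = 1.253 kip/in.
Moment M = P × e = 37.6 × 12 = 451.2 kip·in; bending f_b = M/S = 6.016 kip/in.
f_max = √(f_v² + f_b²) = √(1.253² + 6.016²) = 6.145 kip/in.
r_n/Ω = (1/2.0) × 0.6 × 90 × (0.707 × 0.625) = 11.93 kip/in → adequate.

f_max ≈ 6.15 kip/in; adequate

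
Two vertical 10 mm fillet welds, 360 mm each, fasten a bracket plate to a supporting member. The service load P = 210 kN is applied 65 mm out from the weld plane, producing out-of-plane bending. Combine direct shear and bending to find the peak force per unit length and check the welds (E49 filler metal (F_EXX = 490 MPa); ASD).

L_w = 2 × 360 = 720 mm; section modulus (unit throat) S = 2 × L²/6 = 43200 mm².
Direct shear f_v = P/L_w = 210×10³/720 = 291.7 N/mm.
Moment M = P × e = 210×10³ × 65 = 13650000 N·mm; bending f_b = M/S = 316 N/mm.
f_max = √(f_v² + f_b²) = √(291.7² + 316²) = 430 N/mm.
r_n/Ω = (1/2.0) × 0.6 × 490 × (0.707 × 10) = 1039 N/mm → adequate.

f_max ≈ 430 N/mm; adequate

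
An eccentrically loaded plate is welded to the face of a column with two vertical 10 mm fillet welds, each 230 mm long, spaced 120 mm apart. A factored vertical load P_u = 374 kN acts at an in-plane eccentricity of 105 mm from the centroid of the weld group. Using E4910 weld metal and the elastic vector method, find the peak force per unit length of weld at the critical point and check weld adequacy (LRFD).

E49XX → F_EXX = 490 MPa.
Total weld length L_w = 460 mm. Treat welds as unit-width lines.
Polar moment about centroid: J = 2[d³/12 + d(b/2)²] = 2[230³/12 + 230×60²] = 3684000 mm³.
Direct shear f_v = P/L_w = 374×10³ / 460 = 813 N/mm (vertical).
Torsion M = P·e = 374×10³ × 105 = 39270000 N·mm.
Critical point at (x, y) = (60, 115) from centroid. f_tx = M·y/J = 1226 N/mm; f_ty = M·x/J = 639.6 N/mm.
Resultant f_max = √[f_tx² + (f_v + f_ty)²] = √[1226² + (813 + 639.6)²] = 1901 N/mm.
Capacity per unit length: φr_n = 0.75 × 0.6 × 490 × (0.707 × 10) = 1559 N/mm.
1901 > 1559 → NOT adequate.

f_max ≈ 1900 N/mm; NOT adequate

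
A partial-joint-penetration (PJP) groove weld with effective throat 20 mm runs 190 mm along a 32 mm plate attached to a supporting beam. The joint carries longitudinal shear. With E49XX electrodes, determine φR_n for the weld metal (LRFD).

E49XX → F_EXX = 490 MPa.
Effective throat (given) t_e = 20 mm.
A_we = 20 × 190 = 3800 mm².
F_nw = 0.6 F_EXX = 294 MPa.
φR_n = 0.75 × 294 × 3800 × 10⁻³ = 837.9 kN.

φR_n ≈ 838 kN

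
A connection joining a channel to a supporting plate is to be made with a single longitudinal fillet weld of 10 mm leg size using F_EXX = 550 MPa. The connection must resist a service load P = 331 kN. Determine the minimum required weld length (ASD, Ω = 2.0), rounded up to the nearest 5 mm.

Throat t_e = 0.707 × 10 = 7.07 mm.
r_n/Ω = (0.6 × 550 × 7.07) / 2.0 = 1167 N/mm = 1.167 kN/mm.
L_req = P / (r_n/Ω) = 331 / 1.167 = 283.7 mm total.
Round up → use L = 285 mm.

L = 285 mm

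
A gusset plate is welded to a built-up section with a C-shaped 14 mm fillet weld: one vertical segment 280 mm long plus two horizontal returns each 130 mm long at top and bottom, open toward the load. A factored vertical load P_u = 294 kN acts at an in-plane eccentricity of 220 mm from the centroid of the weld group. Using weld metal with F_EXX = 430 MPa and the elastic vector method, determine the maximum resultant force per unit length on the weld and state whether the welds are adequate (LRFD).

f_max ≈ 1780 N/mm; adequate

Total weld length L_w = 540 mm. Treat welds as unit-width lines.
Centroid: x̄ = 2×130×65 / 540 = 31.3 mm from the vertical weld.
Polar moment about centroid: J = I_x + I_y = [280³/12 + 2×130×140²] + [280×31.3² + 2(130³/12 + 130×33.7²)] = 7861000 mm³.
Direct shear f_v = P/L_w = 294×10³ / 540 = 544.4 N/mm (vertical).
Torsion M = P·e = 294×10³ × 220 = 64680000 N·mm.
Critical point at (x, y) = (98.7, 140) from centroid. f_tx = M·y/J = 1152 N/mm; f_ty = M·x/J = 812.1 N/mm.
Resultant f_max = √[f_tx² + (f_v + f_ty)²] = √[1152² + (544.4 + 812.1)²] = 1780 N/mm.
Capacity per unit length: φr_n = 0.75 × 0.6 × 430 × (0.707 × 14) = 1915 N/mm.
1780 ≤ 1915 → adequate.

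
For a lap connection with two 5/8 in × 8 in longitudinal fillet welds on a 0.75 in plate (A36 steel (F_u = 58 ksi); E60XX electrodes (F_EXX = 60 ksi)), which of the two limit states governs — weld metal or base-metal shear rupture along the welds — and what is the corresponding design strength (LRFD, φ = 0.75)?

φR_n ≈ 191 kip (weld metal governs)

t_e = 0.707 × 0.625 = 0.4419 in; L = 16 in.
Weld metal: φR_n = 0.75 × 0.6 × 60 × 0.4419 × 16 = 190.9 kip.
Base metal (shear rupture): φR_n = 0.75 × 0.6 × 58 × 0.75 × 16 = 313.2 kip.
Governing: weld metal.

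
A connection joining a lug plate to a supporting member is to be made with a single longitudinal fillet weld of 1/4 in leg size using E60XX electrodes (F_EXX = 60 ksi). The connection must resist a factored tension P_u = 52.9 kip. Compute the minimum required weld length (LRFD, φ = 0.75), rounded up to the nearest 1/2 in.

Throat t_e = 0.707 × 0.25 = 0.1767 in.
φr_n = 0.75 × 0.6 × 60 × 0.1767 = 4.772 kip/in.
L_req = P_u / φr_n = 52.9 / 4.772 = 11.08 in total.
Round up → use L = 11.5 in.

L = 11.5 in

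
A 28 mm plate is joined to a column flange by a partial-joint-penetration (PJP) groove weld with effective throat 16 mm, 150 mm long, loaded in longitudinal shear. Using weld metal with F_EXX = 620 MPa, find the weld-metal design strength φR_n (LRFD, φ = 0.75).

Effective throat (given) t_e = 16 mm.
A_we = 16 × 150 = 2400 mm².
F_nw = 0.6 F_EXX = 372 MPa.
φR_n = 0.75 × 372 × 2400 × 10⁻³ = 669.6 kN.

φR_n ≈ 670 kN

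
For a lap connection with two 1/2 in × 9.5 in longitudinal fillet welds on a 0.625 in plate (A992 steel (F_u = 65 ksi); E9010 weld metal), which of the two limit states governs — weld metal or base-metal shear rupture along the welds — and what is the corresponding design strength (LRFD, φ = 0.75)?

φR_n ≈ 272 kip (weld metal governs)

E90XX → F_EXX = 90 ksi.
t_e = 0.707 × 0.5 = 0.3535 in; L = 19 in.
Weld metal: φR_n = 0.75 × 0.6 × 90 × 0.3535 × 19 = 272 kip.
Base metal (shear rupture): φR_n = 0.75 × 0.6 × 65 × 0.625 × 19 = 347.3 kip.
Governing: weld metal.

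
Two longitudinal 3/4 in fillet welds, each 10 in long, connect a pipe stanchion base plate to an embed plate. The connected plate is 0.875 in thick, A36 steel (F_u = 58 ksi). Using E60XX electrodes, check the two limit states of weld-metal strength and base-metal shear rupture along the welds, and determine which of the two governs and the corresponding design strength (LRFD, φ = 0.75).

φR_n ≈ 286 kips (weld metal governs)

E60XX → F_EXX = 60 ksi.
t_e = 0.707 × 0.75 = 0.5302 in; L = 20 in.
Weld metal: φR_n = 0.75 × 0.6 × 60 × 0.5302 × 20 = 286.3 kips.
Base metal (shear rupture): φR_n = 0.75 × 0.6 × 58 × 0.875 × 20 = 456.7 kips.
Governing: weld metal.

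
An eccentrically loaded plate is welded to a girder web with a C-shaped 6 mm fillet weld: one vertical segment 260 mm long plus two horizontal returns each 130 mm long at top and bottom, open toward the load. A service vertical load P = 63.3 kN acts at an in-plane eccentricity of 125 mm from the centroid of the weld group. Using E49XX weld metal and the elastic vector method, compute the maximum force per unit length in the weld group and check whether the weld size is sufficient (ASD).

f_max ≈ 280 N/mm; adequate

E49XX → F_EXX = 490 MPa.
Total weld length L_w = 520 mm. Treat welds as unit-width lines.
Centroid: x̄ = 2×130×65 / 520 = 32.5 mm from the vertical weld.
Polar moment about centroid: J = I_x + I_y = [260³/12 + 2×130×130²] + [260×32.5² + 2(130³/12 + 130×32.5²)] = 6774000 mm³.
Direct shear f_v = P/L_w = 63.3×10³ / 520 = 121.7 N/mm (vertical).
Torsion M = P·e = 63.3×10³ × 125 = 7912500 N·mm.
Critical point at (x, y) = (97.5, 130) from centroid. f_tx = M·y/J = 151.8 N/mm; f_ty = M·x/J = 113.9 N/mm.
Resultant f_max = √[f_tx² + (f_v + f_ty)²] = √[151.8² + (121.7 + 113.9)²] = 280.3 N/mm.
Capacity per unit length: r_n/Ω = (1/2.0) × 0.6 × 490 × (0.707 × 6) = 623.6 N/mm.
280.3 ≤ 623.6 → adequate.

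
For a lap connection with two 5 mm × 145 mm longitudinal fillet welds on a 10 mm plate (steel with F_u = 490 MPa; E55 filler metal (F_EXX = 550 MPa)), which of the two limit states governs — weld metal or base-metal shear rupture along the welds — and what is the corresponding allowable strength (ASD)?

R_n/Ω ≈ 169 kN (weld metal governs)

t_e = 0.707 × 5 = 3.535 mm; L = 290 mm.
Weld metal: R_n/Ω = (1/2.0) × 0.6 × 550 × 3.535 × 290 × 10⁻³ = 169.1 kN.
Base metal (shear rupture): R_n/Ω = (1/2.0) × 0.6 × 490 × 10 × 290 × 10⁻³ = 426.3 kN.
Governing: weld metal.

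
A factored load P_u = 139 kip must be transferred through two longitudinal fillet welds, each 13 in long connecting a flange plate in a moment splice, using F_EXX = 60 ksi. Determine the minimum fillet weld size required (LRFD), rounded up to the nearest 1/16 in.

Total weld length L = 26 in.
Required throat t_e = P_u / (φ × 0.6 F_EXX × L) = 139 / (0.75 × 0.6 × 60 × 26) = 0.198 in.
Required leg w = t_e / 0.707 = 0.2801 in → use 5/16 in.

w = 5/16 in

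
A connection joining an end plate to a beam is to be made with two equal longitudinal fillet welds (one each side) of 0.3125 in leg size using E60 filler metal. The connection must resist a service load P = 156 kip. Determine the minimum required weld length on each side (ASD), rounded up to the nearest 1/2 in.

E60XX → F_EXX = 60 ksi.
Throat t_e = 0.707 × 0.3125 = 0.2209 in.
r_n/Ω = (0.6 × 60 × 0.2209) / 2.0 = 3.977 kip/in.
L_req = P / (r_n/Ω) = 156 / 3.977 = 39.23 in total.
Per side: 39.23 / 2 = 19.61 in.
Round up → use L = 20 in on each side.

L = 20 in on each side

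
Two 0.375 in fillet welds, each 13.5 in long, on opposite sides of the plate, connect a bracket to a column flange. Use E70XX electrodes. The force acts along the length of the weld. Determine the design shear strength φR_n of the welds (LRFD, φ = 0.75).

E70XX → F_EXX = 70 ksi.
Effective throat t_e = 0.707 × 0.375 = 0.2651 in.
Total length L = 27 in; A_we = 0.2651 × 27 = 7.158 in².
F_nw = 0.6 F_EXX = 0.6 × 70 = 42 ksi.
φR_n = 0.75 × 42 × 7.158 = 225.5 kip.

φR_n ≈ 225 kip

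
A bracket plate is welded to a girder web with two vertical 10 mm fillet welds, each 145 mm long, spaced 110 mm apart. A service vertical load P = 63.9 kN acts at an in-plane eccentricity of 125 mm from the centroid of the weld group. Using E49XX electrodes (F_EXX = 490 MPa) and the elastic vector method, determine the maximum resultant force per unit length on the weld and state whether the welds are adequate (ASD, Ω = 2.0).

f_max ≈ 681 N/mm; adequate

Total weld length L_w = 290 mm. Treat welds as unit-width lines.
Polar moment about centroid: J = 2[d³/12 + d(b/2)²] = 2[145³/12 + 145×55²] = 1385000 mm³.
Direct shear f_v = P/L_w = 63.9×10³ / 290 = 220.3 N/mm (vertical).
Torsion M = P·e = 63.9×10³ × 125 = 7987500 N·mm.
Critical point at (x, y) = (55, 72.5) from centroid. f_tx = M·y/J = 418 N/mm; f_ty = M·x/J = 317.1 N/mm.
Resultant f_max = √[f_tx² + (f_v + f_ty)²] = √[418² + (220.3 + 317.1)²] = 680.9 N/mm.
Capacity per unit length: r_n/Ω = (1/2.0) × 0.6 × 490 × (0.707 × 10) = 1039 N/mm.
680.9 ≤ 1039 → adequate.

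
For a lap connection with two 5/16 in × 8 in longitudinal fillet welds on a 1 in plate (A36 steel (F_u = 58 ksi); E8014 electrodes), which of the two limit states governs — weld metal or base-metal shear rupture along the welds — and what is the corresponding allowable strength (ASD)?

R_n/Ω ≈ 84.8 kips (weld metal governs)

E80XX → F_EXX = 80 ksi.
t_e = 0.707 × 0.3125 = 0.2209 in; L = 16 in.
Weld metal: R_n/Ω = (1/2.0) × 0.6 × 80 × 0.2209 × 16 = 84.84 kips.
Base metal (shear rupture): R_n/Ω = (1/2.0) × 0.6 × 58 × 1 × 16 = 278.4 kips.
Governing: weld metal.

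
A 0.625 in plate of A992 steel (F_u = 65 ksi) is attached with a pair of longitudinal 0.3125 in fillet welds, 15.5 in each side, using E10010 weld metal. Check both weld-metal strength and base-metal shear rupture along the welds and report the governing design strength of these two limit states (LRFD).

E100XX → F_EXX = 100 ksi.
t_e = 0.707 × 0.3125 = 0.2209 in; L = 31 in.
Weld metal: φR_n = 0.75 × 0.6 × 100 × 0.2209 × 31 = 308.2 kip.
Base metal (shear rupture): φR_n = 0.75 × 0.6 × 65 × 0.625 × 31 = 566.7 kip.
Governing: weld metal.

φR_n ≈ 308 kip (weld metal governs)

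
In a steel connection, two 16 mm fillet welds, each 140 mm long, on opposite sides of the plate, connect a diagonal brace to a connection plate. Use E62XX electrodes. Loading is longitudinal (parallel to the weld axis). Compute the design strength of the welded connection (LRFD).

φR_n ≈ 884 kN

E62XX → F_EXX = 620 MPa.
Effective throat t_e = 0.707 × 16 = 11.31 mm.
Total length L = 280 mm; A_we = 11.31 × 280 = 3167 mm².
F_nw = 0.6 F_EXX = 0.6 × 620 = 372 MPa.
φR_n = 0.75 × 372 × 3167 × 10⁻³ = 883.7 kN.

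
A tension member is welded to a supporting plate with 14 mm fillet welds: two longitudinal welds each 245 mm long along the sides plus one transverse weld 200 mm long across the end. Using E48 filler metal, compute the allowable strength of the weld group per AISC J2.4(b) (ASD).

E48XX → F_EXX = 480 MPa.
t_e = 0.707 × 14 = 9.898 mm.
R_nwl = 0.6 × 480 × 9.898 × 490 × 10⁻³ = 1397 kN (longitudinal, 2 welds).
R_nwt = 0.6 × 480 × 9.898 × 200 × 10⁻³ = 570.1 kN (transverse, base value).
(i) R_nwl + R_nwt = 1967 kN; (ii) 0.85 R_nwl + 1.5 R_nwt = 2042 kN.
R_n = max = 2042 kN [governs: (ii)]; R_n/Ω = 1021 kN.

R_n/Ω ≈ 1020 kN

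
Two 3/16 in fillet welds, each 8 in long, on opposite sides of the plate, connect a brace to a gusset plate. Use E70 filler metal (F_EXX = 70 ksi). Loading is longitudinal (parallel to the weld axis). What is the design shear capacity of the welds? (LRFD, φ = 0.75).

φR_n ≈ 66.8 kips

Effective throat t_e = 0.707 × 0.1875 = 0.1326 in.
Total length L = 16 in; A_we = 0.1326 × 16 = 2.121 in².
F_nw = 0.6 F_EXX = 0.6 × 70 = 42 ksi.
φR_n = 0.75 × 42 × 2.121 = 66.81 kips.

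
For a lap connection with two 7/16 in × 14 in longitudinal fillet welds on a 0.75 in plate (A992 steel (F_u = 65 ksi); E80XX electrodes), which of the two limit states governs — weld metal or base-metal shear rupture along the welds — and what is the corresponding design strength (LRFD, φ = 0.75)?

E80XX → F_EXX = 80 ksi.
t_e = 0.707 × 0.4375 = 0.3093 in; L = 28 in.
Weld metal: φR_n = 0.75 × 0.6 × 80 × 0.3093 × 28 = 311.8 kip.
Base metal (shear rupture): φR_n = 0.75 × 0.6 × 65 × 0.75 × 28 = 614.2 kip.
Governing: weld metal.

φR_n ≈ 312 kip (weld metal governs)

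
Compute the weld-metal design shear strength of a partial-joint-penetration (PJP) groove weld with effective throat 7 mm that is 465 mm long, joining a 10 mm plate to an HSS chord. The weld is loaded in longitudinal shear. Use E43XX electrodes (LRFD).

φR_n ≈ 630 kN

E43XX → F_EXX = 430 MPa.
Effective throat (given) t_e = 7 mm.
A_we = 7 × 465 = 3255 mm².
F_nw = 0.6 F_EXX = 258 MPa.
φR_n = 0.75 × 258 × 3255 × 10⁻³ = 629.8 kN.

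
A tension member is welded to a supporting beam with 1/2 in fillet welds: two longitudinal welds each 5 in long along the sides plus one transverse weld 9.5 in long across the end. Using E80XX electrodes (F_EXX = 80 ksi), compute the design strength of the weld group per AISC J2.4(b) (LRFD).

φR_n ≈ 290 kip

t_e = 0.707 × 0.5 = 0.3535 in.
R_nwl = 0.6 × 80 × 0.3535 × 10 = 169.7 kip (longitudinal, 2 welds).
R_nwt = 0.6 × 80 × 0.3535 × 9.5 = 161.2 kip (transverse, base value).
(i) R_nwl + R_nwt = 330.9 kip; (ii) 0.85 R_nwl + 1.5 R_nwt = 386 kip.
R_n = max = 386 kip [governs: (ii)]; φR_n = 289.5 kip.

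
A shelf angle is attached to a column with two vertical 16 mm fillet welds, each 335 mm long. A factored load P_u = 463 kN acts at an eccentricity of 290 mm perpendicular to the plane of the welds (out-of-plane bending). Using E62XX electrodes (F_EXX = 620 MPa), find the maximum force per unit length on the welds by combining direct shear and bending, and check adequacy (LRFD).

f_max ≈ 3660 N/mm; NOT adequate

L_w = 2 × 335 = 670 mm; section modulus (unit throat) S = 2 × L²/6 = 37410 mm².
Direct shear f_v = P/L_w = 463×10³/670 = 691 N/mm.
Moment M = P × e = 463×10³ × 290 = 134270000 N·mm; bending f_b = M/S = 3589 N/mm.
f_max = √(f_v² + f_b²) = √(691² + 3589²) = 3655 N/mm.
φr_n = 0.75 × 0.6 × 620 × (0.707 × 16) = 3156 N/mm → NOT adequate.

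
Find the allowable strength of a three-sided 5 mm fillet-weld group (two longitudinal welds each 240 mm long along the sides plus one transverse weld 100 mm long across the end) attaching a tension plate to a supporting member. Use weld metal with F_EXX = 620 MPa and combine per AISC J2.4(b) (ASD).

t_e = 0.707 × 5 = 3.535 mm.
R_nwl = 0.6 × 620 × 3.535 × 480 × 10⁻³ = 631.2 kN (longitudinal, 2 welds).
R_nwt = 0.6 × 620 × 3.535 × 100 × 10⁻³ = 131.5 kN (transverse, base value).
(i) R_nwl + R_nwt = 762.7 kN; (ii) 0.85 R_nwl + 1.5 R_nwt = 733.8 kN.
R_n = max = 762.7 kN [governs: (i)]; R_n/Ω = 381.4 kN.

R_n/Ω ≈ 381 kN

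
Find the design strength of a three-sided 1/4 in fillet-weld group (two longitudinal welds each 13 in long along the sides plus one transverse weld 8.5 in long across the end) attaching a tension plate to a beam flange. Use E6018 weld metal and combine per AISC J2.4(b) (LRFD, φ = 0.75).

φR_n ≈ 166 kips

E60XX → F_EXX = 60 ksi.
t_e = 0.707 × 0.25 = 0.1767 in.
R_nwl = 0.6 × 60 × 0.1767 × 26 = 165.4 kips (longitudinal, 2 welds).
R_nwt = 0.6 × 60 × 0.1767 × 8.5 = 54.09 kips (transverse, base value).
(i) R_nwl + R_nwt = 219.5 kips; (ii) 0.85 R_nwl + 1.5 R_nwt = 221.8 kips.
R_n = max = 221.8 kips [governs: (ii)]; φR_n = 166.3 kips.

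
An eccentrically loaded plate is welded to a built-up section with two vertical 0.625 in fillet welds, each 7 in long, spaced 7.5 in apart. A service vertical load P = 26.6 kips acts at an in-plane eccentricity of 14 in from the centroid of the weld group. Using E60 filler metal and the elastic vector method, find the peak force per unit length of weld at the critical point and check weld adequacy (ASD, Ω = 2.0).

f_max ≈ 9 kip/in; NOT adequate

E60XX → F_EXX = 60 ksi.
Total weld length L_w = 14 in. Treat welds as unit-width lines.
Polar moment about centroid: J = 2[d³/12 + d(b/2)²] = 2[7³/12 + 7×3.75²] = 254 in³.
Direct shear f_v = P/L_w = 26.6 / 14 = 1.9 kip/in (vertical).
Torsion M = P·e = 26.6 × 14 = 372.4 kip·in.
Critical point at (x, y) = (3.75, 3.5) from centroid. f_tx = M·y/J = 5.131 kip/in; f_ty = M·x/J = 5.497 kip/in.
Resultant f_max = √[f_tx² + (f_v + f_ty)²] = √[5.131² + (1.9 + 5.497)²] = 9.002 kip/in.
Capacity per unit length: r_n/Ω = (1/2.0) × 0.6 × 60 × (0.707 × 0.625) = 7.954 kip/in.
9.002 > 7.954 → NOT adequate.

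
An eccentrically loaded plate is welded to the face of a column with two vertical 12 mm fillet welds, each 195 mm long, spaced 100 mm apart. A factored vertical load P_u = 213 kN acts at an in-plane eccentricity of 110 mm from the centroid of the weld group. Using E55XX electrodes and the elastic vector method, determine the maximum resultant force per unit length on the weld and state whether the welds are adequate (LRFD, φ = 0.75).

E55XX → F_EXX = 550 MPa.
Total weld length L_w = 390 mm. Treat welds as unit-width lines.
Polar moment about centroid: J = 2[d³/12 + d(b/2)²] = 2[195³/12 + 195×50²] = 2211000 mm³.
Direct shear f_v = P/L_w = 213×10³ / 390 = 546.2 N/mm (vertical).
Torsion M = P·e = 213×10³ × 110 = 23430000 N·mm.
Critical point at (x, y) = (50, 97.5) from centroid. f_tx = M·y/J = 1033 N/mm; f_ty = M·x/J = 529.9 N/mm.
Resultant f_max = √[f_tx² + (f_v + f_ty)²] = √[1033² + (546.2 + 529.9)²] = 1492 N/mm.
Capacity per unit length: φr_n = 0.75 × 0.6 × 550 × (0.707 × 12) = 2100 N/mm.
1492 ≤ 2100 → adequate.

f_max ≈ 1490 N/mm; adequate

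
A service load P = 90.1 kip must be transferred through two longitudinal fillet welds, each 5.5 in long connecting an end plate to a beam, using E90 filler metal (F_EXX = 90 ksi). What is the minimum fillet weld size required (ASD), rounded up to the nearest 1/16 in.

Total weld length L = 11 in.
Required throat t_e = P × Ω / (0.6 F_EXX × L) = 90.1 × 2.0 / (0.6 × 90 × 11) = 0.3034 in.
Required leg w = t_e / 0.707 = 0.4291 in → use 7/16 in.

w = 7/16 in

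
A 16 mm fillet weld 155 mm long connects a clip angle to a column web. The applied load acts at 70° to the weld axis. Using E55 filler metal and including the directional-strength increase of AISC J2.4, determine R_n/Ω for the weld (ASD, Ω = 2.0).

R_n/Ω ≈ 421 kN

E55XX → F_EXX = 550 MPa.
t_e = 0.707 × 16 = 11.31 mm; A_we = 11.31 × 155 = 1753 mm².
Directional factor: 1.0 + 0.5 sin^1.5(70°) = 1.455.
F_nw = 0.6 × 550 × 1.455 = 480.3 MPa.
R_n/Ω = (480.3 × 1753) / 2.0 × 10⁻³ = 421.1 kN.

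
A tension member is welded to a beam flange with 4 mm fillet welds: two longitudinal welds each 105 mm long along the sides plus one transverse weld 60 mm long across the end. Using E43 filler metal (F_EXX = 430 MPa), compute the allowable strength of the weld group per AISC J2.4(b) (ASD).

R_n/Ω ≈ 98.5 kN

t_e = 0.707 × 4 = 2.828 mm.
R_nwl = 0.6 × 430 × 2.828 × 210 × 10⁻³ = 153.2 kN (longitudinal, 2 welds).
R_nwt = 0.6 × 430 × 2.828 × 60 × 10⁻³ = 43.78 kN (transverse, base value).
(i) R_nwl + R_nwt = 197 kN; (ii) 0.85 R_nwl + 1.5 R_nwt = 195.9 kN.
R_n = max = 197 kN [governs: (i)]; R_n/Ω = 98.5 kN.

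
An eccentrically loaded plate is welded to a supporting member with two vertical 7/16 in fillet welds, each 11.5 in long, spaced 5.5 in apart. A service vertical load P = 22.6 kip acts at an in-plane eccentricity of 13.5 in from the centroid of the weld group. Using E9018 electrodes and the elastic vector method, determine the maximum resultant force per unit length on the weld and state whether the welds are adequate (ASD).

E90XX → F_EXX = 90 ksi.
Total weld length L_w = 23 in. Treat welds as unit-width lines.
Polar moment about centroid: J = 2[d³/12 + d(b/2)²] = 2[11.5³/12 + 11.5×2.75²] = 427.4 in³.
Direct shear f_v = P/L_w = 22.6 / 23 = 0.9826 kip/in (vertical).
Torsion M = P·e = 22.6 × 13.5 = 305.1 kip·in.
Critical point at (x, y) = (2.75, 5.75) from centroid. f_tx = M·y/J = 4.104 kip/in; f_ty = M·x/J = 1.963 kip/in.
Resultant f_max = √[f_tx² + (f_v + f_ty)²] = √[4.104² + (0.9826 + 1.963)²] = 5.052 kip/in.
Capacity per unit length: r_n/Ω = (1/2.0) × 0.6 × 90 × (0.707 × 0.4375) = 8.351 kip/in.
5.052 ≤ 8.351 → adequate.

f_max ≈ 5.05 kip/in; adequate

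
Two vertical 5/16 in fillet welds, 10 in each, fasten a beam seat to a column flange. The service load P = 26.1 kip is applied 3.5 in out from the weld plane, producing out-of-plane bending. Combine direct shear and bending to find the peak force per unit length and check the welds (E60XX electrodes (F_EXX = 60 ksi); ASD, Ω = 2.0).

f_max ≈ 3.04 kip/in; adequate

L_w = 2 × 10 = 20 in; section modulus (unit throat) S = 2 × L²/6 = 33.33 in².
Direct shear f_v = P/L_w = 26.1/20 = 1.305 kip/in.
Moment M = P × e = 26.1 × 3.5 = 91.35 kip·in; bending f_b = M/S = 2.74 kip/in.
f_max = √(f_v² + f_b²) = √(1.305² + 2.74²) = 3.035 kip/in.
r_n/Ω = (1/2.0) × 0.6 × 60 × (0.707 × 0.3125) = 3.977 kip/in → adequate.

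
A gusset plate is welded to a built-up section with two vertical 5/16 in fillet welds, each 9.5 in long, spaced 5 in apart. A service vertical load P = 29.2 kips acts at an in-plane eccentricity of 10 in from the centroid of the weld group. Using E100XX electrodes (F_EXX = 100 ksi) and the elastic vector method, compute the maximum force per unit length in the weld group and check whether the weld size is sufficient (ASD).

Total weld length L_w = 19 in. Treat welds as unit-width lines.
Polar moment about centroid: J = 2[d³/12 + d(b/2)²] = 2[9.5³/12 + 9.5×2.5²] = 261.6 in³.
Direct shear f_v = P/L_w = 29.2 / 19 = 1.537 kip/in (vertical).
Torsion M = P·e = 29.2 × 10 = 292 kip·in.
Critical point at (x, y) = (2.5, 4.75) from centroid. f_tx = M·y/J = 5.301 kip/in; f_ty = M·x/J = 2.79 kip/in.
Resultant f_max = √[f_tx² + (f_v + f_ty)²] = √[5.301² + (1.537 + 2.79)²] = 6.843 kip/in.
Capacity per unit length: r_n/Ω = (1/2.0) × 0.6 × 100 × (0.707 × 0.3125) = 6.628 kip/in.
6.843 > 6.628 → NOT adequate.

f_max ≈ 6.84 kip/in; NOT adequate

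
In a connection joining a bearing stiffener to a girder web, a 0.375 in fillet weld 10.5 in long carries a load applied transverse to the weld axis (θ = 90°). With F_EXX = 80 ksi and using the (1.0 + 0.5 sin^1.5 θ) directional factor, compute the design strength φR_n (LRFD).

φR_n ≈ 150 kips

t_e = 0.707 × 0.375 = 0.2651 in; A_we = 0.2651 × 10.5 = 2.784 in².
Directional factor: 1.0 + 0.5 sin^1.5(90°) = 1.5.
F_nw = 0.6 × 80 × 1.5 = 72 ksi.
φR_n = 0.75 × 72 × 2.784 = 150.3 kips.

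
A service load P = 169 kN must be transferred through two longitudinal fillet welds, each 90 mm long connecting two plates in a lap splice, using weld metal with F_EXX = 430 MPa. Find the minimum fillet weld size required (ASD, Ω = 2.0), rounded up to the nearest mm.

w = 11 mm

Total weld length L = 180 mm.
Required throat t_e = P × Ω / (0.6 F_EXX × L) = 169 × 2.0 / (0.6 × 430 × 180 × 10⁻³) = 7.278 mm.
Required leg w = t_e / 0.707 = 10.29 mm → use 11 mm.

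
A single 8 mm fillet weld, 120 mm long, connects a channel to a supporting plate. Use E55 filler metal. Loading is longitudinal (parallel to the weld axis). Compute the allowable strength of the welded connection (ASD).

R_n/Ω ≈ 112 kN

E55XX → F_EXX = 550 MPa.
Effective throat t_e = 0.707 × 8 = 5.656 mm.
Total length L = 120 mm; A_we = 5.656 × 120 = 678.7 mm².
F_nw = 0.6 F_EXX = 0.6 × 550 = 330 MPa.
R_n = 330 × 678.7 × 10⁻³ = 224 kN; R_n/Ω = 224/2.0 = 112 kN.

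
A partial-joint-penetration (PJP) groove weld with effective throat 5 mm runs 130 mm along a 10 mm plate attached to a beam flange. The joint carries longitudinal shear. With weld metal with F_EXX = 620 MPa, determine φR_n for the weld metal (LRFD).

Effective throat (given) t_e = 5 mm.
A_we = 5 × 130 = 650 mm².
F_nw = 0.6 F_EXX = 372 MPa.
φR_n = 0.75 × 372 × 650 × 10⁻³ = 181.4 kN.

φR_n ≈ 181 kN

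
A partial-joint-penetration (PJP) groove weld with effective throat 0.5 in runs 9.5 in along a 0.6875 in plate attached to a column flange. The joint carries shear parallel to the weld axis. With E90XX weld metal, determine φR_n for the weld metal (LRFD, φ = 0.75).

φR_n ≈ 192 kip

E90XX → F_EXX = 90 ksi.
Effective throat (given) t_e = 0.5 in.
A_we = 0.5 × 9.5 = 4.75 in².
F_nw = 0.6 F_EXX = 54 ksi.
φR_n = 0.75 × 54 × 4.75 = 192.4 kip.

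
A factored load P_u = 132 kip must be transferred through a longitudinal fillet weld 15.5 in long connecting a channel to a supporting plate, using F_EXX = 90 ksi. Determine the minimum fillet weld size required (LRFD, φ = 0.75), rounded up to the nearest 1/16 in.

w = 5/16 in

Total weld length L = 15.5 in.
Required throat t_e = P_u / (φ × 0.6 F_EXX × L) = 132 / (0.75 × 0.6 × 90 × 15.5) = 0.2103 in.
Required leg w = t_e / 0.707 = 0.2974 in → use 5/16 in.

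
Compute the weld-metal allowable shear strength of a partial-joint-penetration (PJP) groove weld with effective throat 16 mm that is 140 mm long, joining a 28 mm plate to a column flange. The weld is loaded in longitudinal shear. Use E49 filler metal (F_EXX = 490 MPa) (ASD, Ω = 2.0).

Effective throat (given) t_e = 16 mm.
A_we = 16 × 140 = 2240 mm².
F_nw = 0.6 F_EXX = 294 MPa.
R_n/Ω = (294 × 2240) / 2.0 × 10⁻³ = 329.3 kN.

R_n/Ω ≈ 329 kN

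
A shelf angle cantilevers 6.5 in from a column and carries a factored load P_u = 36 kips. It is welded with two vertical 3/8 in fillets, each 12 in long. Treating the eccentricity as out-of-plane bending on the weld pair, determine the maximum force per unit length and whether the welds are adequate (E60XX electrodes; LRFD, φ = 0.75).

E60XX → F_EXX = 60 ksi.
L_w = 2 × 12 = 24 in; section modulus (unit throat) S = 2 × L²/6 = 48 in².
Direct shear f_v = P/L_w = 36/24 = 1.5 kip/in.
Moment M = P × e = 36 × 6.5 = 234 kip·in; bending f_b = M/S = 4.875 kip/in.
f_max = √(f_v² + f_b²) = √(1.5² + 4.875²) = 5.101 kip/in.
φr_n = 0.75 × 0.6 × 60 × (0.707 × 0.375) = 7.158 kip/in → adequate.

f_max ≈ 5.1 kip/in; adequate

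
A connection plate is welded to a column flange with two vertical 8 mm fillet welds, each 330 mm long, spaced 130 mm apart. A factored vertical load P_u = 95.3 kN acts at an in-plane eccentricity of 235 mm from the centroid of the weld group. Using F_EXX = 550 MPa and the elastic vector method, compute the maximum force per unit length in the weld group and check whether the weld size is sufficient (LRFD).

Total weld length L_w = 660 mm. Treat welds as unit-width lines.
Polar moment about centroid: J = 2[d³/12 + d(b/2)²] = 2[330³/12 + 330×65²] = 8778000 mm³.
Direct shear f_v = P/L_w = 95.3×10³ / 660 = 144.4 N/mm (vertical).
Torsion M = P·e = 95.3×10³ × 235 = 22396000 N·mm.
Critical point at (x, y) = (65, 165) from centroid. f_tx = M·y/J = 421 N/mm; f_ty = M·x/J = 165.8 N/mm.
Resultant f_max = √[f_tx² + (f_v + f_ty)²] = √[421² + (144.4 + 165.8)²] = 522.9 N/mm.
Capacity per unit length: φr_n = 0.75 × 0.6 × 550 × (0.707 × 8) = 1400 N/mm.
522.9 ≤ 1400 → adequate.

f_max ≈ 523 N/mm; adequate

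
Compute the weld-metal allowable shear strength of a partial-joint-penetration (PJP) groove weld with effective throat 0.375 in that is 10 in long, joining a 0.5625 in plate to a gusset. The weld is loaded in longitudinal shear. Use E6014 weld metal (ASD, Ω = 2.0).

E60XX → F_EXX = 60 ksi.
Effective throat (given) t_e = 0.375 in.
A_we = 0.375 × 10 = 3.75 in².
F_nw = 0.6 F_EXX = 36 ksi.
R_n/Ω = (36 × 3.75) / 2.0 = 67.5 kips.

R_n/Ω ≈ 67.5 kips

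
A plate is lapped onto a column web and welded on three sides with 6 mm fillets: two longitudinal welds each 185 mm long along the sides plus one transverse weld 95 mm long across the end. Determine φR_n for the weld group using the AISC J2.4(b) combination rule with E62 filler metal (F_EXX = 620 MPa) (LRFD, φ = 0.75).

t_e = 0.707 × 6 = 4.242 mm.
R_nwl = 0.6 × 620 × 4.242 × 370 × 10⁻³ = 583.9 kN (longitudinal, 2 welds).
R_nwt = 0.6 × 620 × 4.242 × 95 × 10⁻³ = 149.9 kN (transverse, base value).
(i) R_nwl + R_nwt = 733.8 kN; (ii) 0.85 R_nwl + 1.5 R_nwt = 721.2 kN.
R_n = max = 733.8 kN [governs: (i)]; φR_n = 550.3 kN.

φR_n ≈ 550 kN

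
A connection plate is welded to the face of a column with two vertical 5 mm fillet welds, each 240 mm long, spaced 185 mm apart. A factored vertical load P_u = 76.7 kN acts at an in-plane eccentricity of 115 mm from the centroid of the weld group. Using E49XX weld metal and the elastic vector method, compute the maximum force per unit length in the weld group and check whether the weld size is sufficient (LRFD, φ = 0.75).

E49XX → F_EXX = 490 MPa.
Total weld length L_w = 480 mm. Treat welds as unit-width lines.
Polar moment about centroid: J = 2[d³/12 + d(b/2)²] = 2[240³/12 + 240×92.5²] = 6411000 mm³.
Direct shear f_v = P/L_w = 76.7×10³ / 480 = 159.8 N/mm (vertical).
Torsion M = P·e = 76.7×10³ × 115 = 8820500 N·mm.
Critical point at (x, y) = (92.5, 120) from centroid. f_tx = M·y/J = 165.1 N/mm; f_ty = M·x/J = 127.3 N/mm.
Resultant f_max = √[f_tx² + (f_v + f_ty)²] = √[165.1² + (159.8 + 127.3)²] = 331.1 N/mm.
Capacity per unit length: φr_n = 0.75 × 0.6 × 490 × (0.707 × 5) = 779.5 N/mm.
331.1 ≤ 779.5 → adequate.

f_max ≈ 331 N/mm; adequate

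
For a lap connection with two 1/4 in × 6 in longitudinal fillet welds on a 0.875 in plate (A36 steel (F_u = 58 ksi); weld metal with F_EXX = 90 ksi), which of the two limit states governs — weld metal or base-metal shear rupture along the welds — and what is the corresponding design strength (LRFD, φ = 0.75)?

φR_n ≈ 85.9 kips (weld metal governs)

t_e = 0.707 × 0.25 = 0.1767 in; L = 12 in.
Weld metal: φR_n = 0.75 × 0.6 × 90 × 0.1767 × 12 = 85.9 kips.
Base metal (shear rupture): φR_n = 0.75 × 0.6 × 58 × 0.875 × 12 = 274 kips.
Governing: weld metal.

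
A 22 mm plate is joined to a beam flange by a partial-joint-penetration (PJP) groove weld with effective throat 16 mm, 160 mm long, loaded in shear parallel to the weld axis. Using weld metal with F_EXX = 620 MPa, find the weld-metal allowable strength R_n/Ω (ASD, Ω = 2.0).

Effective throat (given) t_e = 16 mm.
A_we = 16 × 160 = 2560 mm².
F_nw = 0.6 F_EXX = 372 MPa.
R_n/Ω = (372 × 2560) / 2.0 × 10⁻³ = 476.2 kN.

R_n/Ω ≈ 476 kN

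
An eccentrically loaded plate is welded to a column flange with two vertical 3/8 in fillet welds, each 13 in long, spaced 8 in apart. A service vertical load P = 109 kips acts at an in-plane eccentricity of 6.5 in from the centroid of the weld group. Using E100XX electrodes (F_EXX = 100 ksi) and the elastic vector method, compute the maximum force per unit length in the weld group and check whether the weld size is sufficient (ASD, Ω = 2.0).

f_max ≈ 9.79 kip/in; NOT adequate

Total weld length L_w = 26 in. Treat welds as unit-width lines.
Polar moment about centroid: J = 2[d³/12 + d(b/2)²] = 2[13³/12 + 13×4²] = 782.2 in³.
Direct shear f_v = P/L_w = 109 / 26 = 4.192 kip/in (vertical).
Torsion M = P·e = 109 × 6.5 = 708.5 kip·in.
Critical point at (x, y) = (4, 6.5) from centroid. f_tx = M·y/J = 5.888 kip/in; f_ty = M·x/J = 3.623 kip/in.
Resultant f_max = √[f_tx² + (f_v + f_ty)²] = √[5.888² + (4.192 + 3.623)²] = 9.785 kip/in.
Capacity per unit length: r_n/Ω = (1/2.0) × 0.6 × 100 × (0.707 × 0.375) = 7.954 kip/in.
9.785 > 7.954 → NOT adequate.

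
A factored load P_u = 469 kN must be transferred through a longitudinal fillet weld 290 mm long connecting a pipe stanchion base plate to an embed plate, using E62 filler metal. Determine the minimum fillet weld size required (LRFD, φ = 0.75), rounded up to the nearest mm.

E62XX → F_EXX = 620 MPa.
Total weld length L = 290 mm.
Required throat t_e = P_u / (φ × 0.6 F_EXX × L) = 469 / (0.75 × 0.6 × 620 × 290 × 10⁻³) = 5.797 mm.
Required leg w = t_e / 0.707 = 8.199 mm → use 9 mm.

w = 9 mm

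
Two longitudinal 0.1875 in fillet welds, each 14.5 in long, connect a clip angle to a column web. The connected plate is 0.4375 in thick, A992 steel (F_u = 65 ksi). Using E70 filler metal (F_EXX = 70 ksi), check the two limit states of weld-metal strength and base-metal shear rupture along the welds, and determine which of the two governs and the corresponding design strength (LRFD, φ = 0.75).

t_e = 0.707 × 0.1875 = 0.1326 in; L = 29 in.
Weld metal: φR_n = 0.75 × 0.6 × 70 × 0.1326 × 29 = 121.1 kips.
Base metal (shear rupture): φR_n = 0.75 × 0.6 × 65 × 0.4375 × 29 = 371.1 kips.
Governing: weld metal.

φR_n ≈ 121 kips (weld metal governs)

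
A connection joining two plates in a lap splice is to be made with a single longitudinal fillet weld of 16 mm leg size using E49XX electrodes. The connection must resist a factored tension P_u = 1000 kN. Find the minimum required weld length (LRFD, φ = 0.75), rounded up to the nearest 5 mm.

L = 405 mm

E49XX → F_EXX = 490 MPa.
Throat t_e = 0.707 × 16 = 11.31 mm.
φr_n = 0.75 × 0.6 × 490 × 11.31 × 10⁻³ = 2.494 kN/mm.
L_req = P_u / φr_n = 1000 / 2.494 = 400.9 mm total.
Round up → use L = 405 mm.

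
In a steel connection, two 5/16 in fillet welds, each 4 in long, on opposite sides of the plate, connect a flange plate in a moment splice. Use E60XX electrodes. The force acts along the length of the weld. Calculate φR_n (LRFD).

E60XX → F_EXX = 60 ksi.
Effective throat t_e = 0.707 × 0.3125 = 0.2209 in.
Total length L = 8 in; A_we = 0.2209 × 8 = 1.767 in².
F_nw = 0.6 F_EXX = 0.6 × 60 = 36 ksi.
φR_n = 0.75 × 36 × 1.767 = 47.72 kip.

φR_n ≈ 47.7 kip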